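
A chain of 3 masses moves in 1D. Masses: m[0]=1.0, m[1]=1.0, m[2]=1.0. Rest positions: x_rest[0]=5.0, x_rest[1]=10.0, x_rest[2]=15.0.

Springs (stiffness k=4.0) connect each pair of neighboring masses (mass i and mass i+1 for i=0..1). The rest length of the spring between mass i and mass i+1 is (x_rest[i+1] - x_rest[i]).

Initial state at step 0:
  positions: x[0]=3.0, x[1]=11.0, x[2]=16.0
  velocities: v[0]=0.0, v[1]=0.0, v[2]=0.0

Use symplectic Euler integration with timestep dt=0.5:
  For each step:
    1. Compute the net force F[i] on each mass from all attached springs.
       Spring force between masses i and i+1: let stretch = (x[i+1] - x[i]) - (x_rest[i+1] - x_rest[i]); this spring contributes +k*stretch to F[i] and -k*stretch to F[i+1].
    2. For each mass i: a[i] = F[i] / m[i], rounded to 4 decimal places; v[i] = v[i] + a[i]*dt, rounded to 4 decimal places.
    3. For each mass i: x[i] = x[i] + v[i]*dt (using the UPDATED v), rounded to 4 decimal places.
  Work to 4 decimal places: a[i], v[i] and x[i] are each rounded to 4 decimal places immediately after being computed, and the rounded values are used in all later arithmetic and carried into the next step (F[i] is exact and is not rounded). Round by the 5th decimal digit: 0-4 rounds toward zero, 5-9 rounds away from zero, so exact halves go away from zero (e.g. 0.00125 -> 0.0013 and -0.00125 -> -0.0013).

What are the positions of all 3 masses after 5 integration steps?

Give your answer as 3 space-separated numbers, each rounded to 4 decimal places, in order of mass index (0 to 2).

Answer: 3.0000 11.0000 16.0000

Derivation:
Step 0: x=[3.0000 11.0000 16.0000] v=[0.0000 0.0000 0.0000]
Step 1: x=[6.0000 8.0000 16.0000] v=[6.0000 -6.0000 0.0000]
Step 2: x=[6.0000 11.0000 13.0000] v=[0.0000 6.0000 -6.0000]
Step 3: x=[6.0000 11.0000 13.0000] v=[0.0000 0.0000 0.0000]
Step 4: x=[6.0000 8.0000 16.0000] v=[0.0000 -6.0000 6.0000]
Step 5: x=[3.0000 11.0000 16.0000] v=[-6.0000 6.0000 0.0000]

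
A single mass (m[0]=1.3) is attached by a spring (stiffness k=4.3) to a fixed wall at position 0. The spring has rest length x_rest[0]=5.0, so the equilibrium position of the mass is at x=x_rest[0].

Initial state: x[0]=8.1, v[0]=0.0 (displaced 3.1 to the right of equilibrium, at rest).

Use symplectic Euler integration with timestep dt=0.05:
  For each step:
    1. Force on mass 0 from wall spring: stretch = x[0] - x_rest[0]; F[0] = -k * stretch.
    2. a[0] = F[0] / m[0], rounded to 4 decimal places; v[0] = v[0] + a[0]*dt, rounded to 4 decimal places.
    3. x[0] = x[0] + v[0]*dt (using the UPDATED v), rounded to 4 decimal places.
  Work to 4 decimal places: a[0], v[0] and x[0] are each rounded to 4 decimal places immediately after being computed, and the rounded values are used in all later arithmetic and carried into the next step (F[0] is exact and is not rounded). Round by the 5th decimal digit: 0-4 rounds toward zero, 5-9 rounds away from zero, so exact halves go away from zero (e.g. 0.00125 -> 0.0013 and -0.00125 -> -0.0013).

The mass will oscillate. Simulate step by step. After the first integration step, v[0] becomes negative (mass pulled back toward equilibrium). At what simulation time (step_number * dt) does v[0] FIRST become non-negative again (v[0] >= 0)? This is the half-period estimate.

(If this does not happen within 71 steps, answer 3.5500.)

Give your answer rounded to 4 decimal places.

Step 0: x=[8.1000] v=[0.0000]
Step 1: x=[8.0744] v=[-0.5127]
Step 2: x=[8.0233] v=[-1.0212]
Step 3: x=[7.9472] v=[-1.5212]
Step 4: x=[7.8468] v=[-2.0086]
Step 5: x=[7.7228] v=[-2.4794]
Step 6: x=[7.5763] v=[-2.9297]
Step 7: x=[7.4085] v=[-3.3558]
Step 8: x=[7.2208] v=[-3.7541]
Step 9: x=[7.0147] v=[-4.1214]
Step 10: x=[6.7920] v=[-4.4546]
Step 11: x=[6.5545] v=[-4.7510]
Step 12: x=[6.3041] v=[-5.0081]
Step 13: x=[6.0429] v=[-5.2238]
Step 14: x=[5.7731] v=[-5.3963]
Step 15: x=[5.4969] v=[-5.5242]
Step 16: x=[5.2166] v=[-5.6064]
Step 17: x=[4.9345] v=[-5.6422]
Step 18: x=[4.6529] v=[-5.6314]
Step 19: x=[4.3742] v=[-5.5740]
Step 20: x=[4.1007] v=[-5.4705]
Step 21: x=[3.8346] v=[-5.3218]
Step 22: x=[3.5781] v=[-5.1291]
Step 23: x=[3.3334] v=[-4.8939]
Step 24: x=[3.1025] v=[-4.6183]
Step 25: x=[2.8873] v=[-4.3045]
Step 26: x=[2.6895] v=[-3.9551]
Step 27: x=[2.5109] v=[-3.5730]
Step 28: x=[2.3528] v=[-3.1613]
Step 29: x=[2.2166] v=[-2.7235]
Step 30: x=[2.1034] v=[-2.2632]
Step 31: x=[2.0142] v=[-1.7841]
Step 32: x=[1.9497] v=[-1.2903]
Step 33: x=[1.9104] v=[-0.7858]
Step 34: x=[1.8967] v=[-0.2748]
Step 35: x=[1.9086] v=[0.2384]
First v>=0 after going negative at step 35, time=1.7500

Answer: 1.7500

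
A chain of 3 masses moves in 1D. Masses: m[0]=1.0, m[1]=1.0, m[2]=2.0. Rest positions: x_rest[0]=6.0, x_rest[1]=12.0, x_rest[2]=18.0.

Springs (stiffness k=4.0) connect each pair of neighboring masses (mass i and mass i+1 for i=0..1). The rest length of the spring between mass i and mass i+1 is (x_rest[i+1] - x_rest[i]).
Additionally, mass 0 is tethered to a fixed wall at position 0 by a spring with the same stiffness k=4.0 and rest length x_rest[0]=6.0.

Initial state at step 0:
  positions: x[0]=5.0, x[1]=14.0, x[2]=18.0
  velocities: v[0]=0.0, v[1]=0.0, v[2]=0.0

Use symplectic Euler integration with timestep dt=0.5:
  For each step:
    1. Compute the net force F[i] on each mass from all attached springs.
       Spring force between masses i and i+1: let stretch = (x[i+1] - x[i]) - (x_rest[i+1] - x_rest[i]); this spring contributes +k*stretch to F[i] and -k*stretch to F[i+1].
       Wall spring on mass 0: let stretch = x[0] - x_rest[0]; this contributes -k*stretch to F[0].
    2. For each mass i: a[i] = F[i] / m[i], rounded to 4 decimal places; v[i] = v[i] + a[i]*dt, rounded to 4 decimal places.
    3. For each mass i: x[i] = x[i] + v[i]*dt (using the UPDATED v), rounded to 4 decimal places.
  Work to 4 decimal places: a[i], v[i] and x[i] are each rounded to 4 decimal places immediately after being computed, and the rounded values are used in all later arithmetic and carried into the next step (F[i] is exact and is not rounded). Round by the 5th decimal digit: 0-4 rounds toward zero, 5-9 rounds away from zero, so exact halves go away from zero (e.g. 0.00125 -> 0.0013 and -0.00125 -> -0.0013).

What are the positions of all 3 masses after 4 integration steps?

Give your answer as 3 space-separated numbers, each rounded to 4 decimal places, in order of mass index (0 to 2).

Step 0: x=[5.0000 14.0000 18.0000] v=[0.0000 0.0000 0.0000]
Step 1: x=[9.0000 9.0000 19.0000] v=[8.0000 -10.0000 2.0000]
Step 2: x=[4.0000 14.0000 18.0000] v=[-10.0000 10.0000 -2.0000]
Step 3: x=[5.0000 13.0000 18.0000] v=[2.0000 -2.0000 0.0000]
Step 4: x=[9.0000 9.0000 18.5000] v=[8.0000 -8.0000 1.0000]

Answer: 9.0000 9.0000 18.5000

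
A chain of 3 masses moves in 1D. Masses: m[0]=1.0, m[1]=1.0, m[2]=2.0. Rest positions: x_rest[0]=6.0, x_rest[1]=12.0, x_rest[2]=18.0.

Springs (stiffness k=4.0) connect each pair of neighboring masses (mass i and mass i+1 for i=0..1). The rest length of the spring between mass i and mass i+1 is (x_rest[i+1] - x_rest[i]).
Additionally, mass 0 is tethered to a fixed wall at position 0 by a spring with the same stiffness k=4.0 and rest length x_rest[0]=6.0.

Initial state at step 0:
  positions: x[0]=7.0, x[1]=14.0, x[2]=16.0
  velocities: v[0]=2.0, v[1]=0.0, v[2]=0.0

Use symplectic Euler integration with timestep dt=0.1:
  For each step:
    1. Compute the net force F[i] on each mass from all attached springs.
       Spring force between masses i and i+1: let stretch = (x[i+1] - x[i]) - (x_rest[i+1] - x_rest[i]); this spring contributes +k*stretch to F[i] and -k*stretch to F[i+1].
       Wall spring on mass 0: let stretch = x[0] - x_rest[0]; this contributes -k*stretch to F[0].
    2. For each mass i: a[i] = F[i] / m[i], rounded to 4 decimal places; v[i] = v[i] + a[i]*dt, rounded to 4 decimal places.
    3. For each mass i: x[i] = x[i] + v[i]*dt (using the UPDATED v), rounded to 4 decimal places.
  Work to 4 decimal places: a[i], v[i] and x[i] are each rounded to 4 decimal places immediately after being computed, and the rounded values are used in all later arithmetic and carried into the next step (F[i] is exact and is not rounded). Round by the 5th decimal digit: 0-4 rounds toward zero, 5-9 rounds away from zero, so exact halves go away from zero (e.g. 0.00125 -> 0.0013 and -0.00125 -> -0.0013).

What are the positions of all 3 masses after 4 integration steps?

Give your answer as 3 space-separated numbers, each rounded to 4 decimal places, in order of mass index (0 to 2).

Step 0: x=[7.0000 14.0000 16.0000] v=[2.0000 0.0000 0.0000]
Step 1: x=[7.2000 13.8000 16.0800] v=[2.0000 -2.0000 0.8000]
Step 2: x=[7.3760 13.4272 16.2344] v=[1.7600 -3.7280 1.5440]
Step 3: x=[7.4990 12.9246 16.4527] v=[1.2301 -5.0256 2.1826]
Step 4: x=[7.5391 12.3461 16.7204] v=[0.4007 -5.7846 2.6770]

Answer: 7.5391 12.3461 16.7204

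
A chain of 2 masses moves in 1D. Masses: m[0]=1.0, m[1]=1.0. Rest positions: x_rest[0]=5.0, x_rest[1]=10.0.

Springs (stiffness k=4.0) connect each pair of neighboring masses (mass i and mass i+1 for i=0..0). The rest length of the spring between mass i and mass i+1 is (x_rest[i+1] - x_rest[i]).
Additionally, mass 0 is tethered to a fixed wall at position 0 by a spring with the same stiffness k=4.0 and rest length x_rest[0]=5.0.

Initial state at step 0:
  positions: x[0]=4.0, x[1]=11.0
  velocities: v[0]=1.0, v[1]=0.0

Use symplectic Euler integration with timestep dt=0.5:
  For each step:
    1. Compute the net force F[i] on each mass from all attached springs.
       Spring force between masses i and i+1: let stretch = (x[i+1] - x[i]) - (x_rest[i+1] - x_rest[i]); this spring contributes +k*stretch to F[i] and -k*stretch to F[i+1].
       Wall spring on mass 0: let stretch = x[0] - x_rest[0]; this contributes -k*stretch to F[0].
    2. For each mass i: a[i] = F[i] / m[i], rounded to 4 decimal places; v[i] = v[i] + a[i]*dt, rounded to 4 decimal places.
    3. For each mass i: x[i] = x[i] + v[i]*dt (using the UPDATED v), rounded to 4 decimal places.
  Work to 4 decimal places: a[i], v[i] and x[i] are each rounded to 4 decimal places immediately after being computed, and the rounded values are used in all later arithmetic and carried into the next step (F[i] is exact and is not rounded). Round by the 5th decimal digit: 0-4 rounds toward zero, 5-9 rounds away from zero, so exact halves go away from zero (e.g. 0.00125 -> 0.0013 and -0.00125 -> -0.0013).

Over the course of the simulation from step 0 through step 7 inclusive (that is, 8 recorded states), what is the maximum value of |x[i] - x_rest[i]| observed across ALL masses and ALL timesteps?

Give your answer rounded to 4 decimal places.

Answer: 2.5000

Derivation:
Step 0: x=[4.0000 11.0000] v=[1.0000 0.0000]
Step 1: x=[7.5000 9.0000] v=[7.0000 -4.0000]
Step 2: x=[5.0000 10.5000] v=[-5.0000 3.0000]
Step 3: x=[3.0000 11.5000] v=[-4.0000 2.0000]
Step 4: x=[6.5000 9.0000] v=[7.0000 -5.0000]
Step 5: x=[6.0000 9.0000] v=[-1.0000 0.0000]
Step 6: x=[2.5000 11.0000] v=[-7.0000 4.0000]
Step 7: x=[5.0000 9.5000] v=[5.0000 -3.0000]
Max displacement = 2.5000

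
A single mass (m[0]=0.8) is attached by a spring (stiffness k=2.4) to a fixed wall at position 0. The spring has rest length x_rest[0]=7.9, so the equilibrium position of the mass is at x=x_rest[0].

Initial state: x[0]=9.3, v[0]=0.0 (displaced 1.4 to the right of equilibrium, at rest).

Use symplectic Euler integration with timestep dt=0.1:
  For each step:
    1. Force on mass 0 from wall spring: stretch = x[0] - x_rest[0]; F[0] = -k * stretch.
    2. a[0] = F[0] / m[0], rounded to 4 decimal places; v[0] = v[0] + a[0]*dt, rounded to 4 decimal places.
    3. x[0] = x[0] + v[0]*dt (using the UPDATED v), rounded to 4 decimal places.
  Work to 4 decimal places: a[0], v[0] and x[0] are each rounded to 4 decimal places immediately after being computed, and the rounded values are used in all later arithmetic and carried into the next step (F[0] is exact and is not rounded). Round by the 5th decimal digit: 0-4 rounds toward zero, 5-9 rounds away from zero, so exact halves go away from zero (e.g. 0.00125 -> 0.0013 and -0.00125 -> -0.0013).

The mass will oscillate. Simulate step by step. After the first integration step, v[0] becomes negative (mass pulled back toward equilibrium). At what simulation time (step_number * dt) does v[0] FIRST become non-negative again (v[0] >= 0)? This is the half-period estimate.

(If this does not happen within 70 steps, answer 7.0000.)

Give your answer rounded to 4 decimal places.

Step 0: x=[9.3000] v=[0.0000]
Step 1: x=[9.2580] v=[-0.4200]
Step 2: x=[9.1753] v=[-0.8274]
Step 3: x=[9.0543] v=[-1.2100]
Step 4: x=[8.8987] v=[-1.5563]
Step 5: x=[8.7131] v=[-1.8559]
Step 6: x=[8.5031] v=[-2.0998]
Step 7: x=[8.2750] v=[-2.2807]
Step 8: x=[8.0357] v=[-2.3932]
Step 9: x=[7.7923] v=[-2.4339]
Step 10: x=[7.5521] v=[-2.4016]
Step 11: x=[7.3224] v=[-2.2972]
Step 12: x=[7.1100] v=[-2.1239]
Step 13: x=[6.9213] v=[-1.8869]
Step 14: x=[6.7620] v=[-1.5933]
Step 15: x=[6.6368] v=[-1.2519]
Step 16: x=[6.5495] v=[-0.8729]
Step 17: x=[6.5027] v=[-0.4678]
Step 18: x=[6.4978] v=[-0.0486]
Step 19: x=[6.5350] v=[0.3721]
First v>=0 after going negative at step 19, time=1.9000

Answer: 1.9000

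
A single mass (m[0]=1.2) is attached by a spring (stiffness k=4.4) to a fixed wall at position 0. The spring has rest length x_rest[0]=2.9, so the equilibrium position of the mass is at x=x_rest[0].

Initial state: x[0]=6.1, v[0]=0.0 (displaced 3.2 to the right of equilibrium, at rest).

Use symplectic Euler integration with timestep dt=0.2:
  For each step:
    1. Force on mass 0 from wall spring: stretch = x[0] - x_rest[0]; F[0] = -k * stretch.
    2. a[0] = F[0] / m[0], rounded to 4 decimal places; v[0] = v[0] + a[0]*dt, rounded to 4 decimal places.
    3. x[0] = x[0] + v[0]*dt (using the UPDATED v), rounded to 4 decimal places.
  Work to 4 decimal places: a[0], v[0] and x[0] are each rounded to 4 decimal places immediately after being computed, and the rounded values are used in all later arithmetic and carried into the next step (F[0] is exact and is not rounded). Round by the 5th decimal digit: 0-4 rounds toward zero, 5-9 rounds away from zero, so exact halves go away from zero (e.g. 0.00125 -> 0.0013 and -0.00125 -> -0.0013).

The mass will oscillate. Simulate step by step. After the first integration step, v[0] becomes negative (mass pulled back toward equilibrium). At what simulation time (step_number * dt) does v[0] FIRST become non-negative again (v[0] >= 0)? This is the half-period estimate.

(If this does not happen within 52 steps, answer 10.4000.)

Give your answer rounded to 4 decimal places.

Answer: 1.8000

Derivation:
Step 0: x=[6.1000] v=[0.0000]
Step 1: x=[5.6307] v=[-2.3467]
Step 2: x=[4.7609] v=[-4.3492]
Step 3: x=[3.6181] v=[-5.7139]
Step 4: x=[2.3700] v=[-6.2405]
Step 5: x=[1.1996] v=[-5.8518]
Step 6: x=[0.2786] v=[-4.6048]
Step 7: x=[-0.2579] v=[-2.6824]
Step 8: x=[-0.3312] v=[-0.3666]
Step 9: x=[0.0694] v=[2.0029]
First v>=0 after going negative at step 9, time=1.8000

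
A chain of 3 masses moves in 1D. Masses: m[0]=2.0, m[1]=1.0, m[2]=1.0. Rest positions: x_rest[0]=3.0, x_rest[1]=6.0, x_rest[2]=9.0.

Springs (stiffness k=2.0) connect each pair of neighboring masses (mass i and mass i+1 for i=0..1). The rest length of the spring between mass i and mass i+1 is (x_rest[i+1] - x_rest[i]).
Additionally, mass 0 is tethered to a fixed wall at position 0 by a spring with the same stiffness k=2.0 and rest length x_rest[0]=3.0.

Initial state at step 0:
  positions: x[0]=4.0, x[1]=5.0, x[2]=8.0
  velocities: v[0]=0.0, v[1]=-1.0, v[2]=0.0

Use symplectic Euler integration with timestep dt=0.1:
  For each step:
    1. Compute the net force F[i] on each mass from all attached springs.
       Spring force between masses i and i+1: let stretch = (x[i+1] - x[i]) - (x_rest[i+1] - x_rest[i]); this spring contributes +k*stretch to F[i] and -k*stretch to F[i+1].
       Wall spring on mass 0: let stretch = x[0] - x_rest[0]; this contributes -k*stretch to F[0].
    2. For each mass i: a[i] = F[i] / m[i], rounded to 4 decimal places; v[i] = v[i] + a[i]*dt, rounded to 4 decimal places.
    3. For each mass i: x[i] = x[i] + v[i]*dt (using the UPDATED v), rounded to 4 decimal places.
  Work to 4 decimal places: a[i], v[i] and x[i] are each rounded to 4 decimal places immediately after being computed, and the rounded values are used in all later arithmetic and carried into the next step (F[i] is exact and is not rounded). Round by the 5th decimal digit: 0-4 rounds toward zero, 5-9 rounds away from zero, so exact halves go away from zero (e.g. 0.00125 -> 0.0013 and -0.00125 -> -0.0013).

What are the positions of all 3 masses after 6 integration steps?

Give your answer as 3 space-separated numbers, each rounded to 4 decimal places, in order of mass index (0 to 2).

Answer: 3.4048 5.2242 7.9876

Derivation:
Step 0: x=[4.0000 5.0000 8.0000] v=[0.0000 -1.0000 0.0000]
Step 1: x=[3.9700 4.9400 8.0000] v=[-0.3000 -0.6000 0.0000]
Step 2: x=[3.9100 4.9218 7.9988] v=[-0.6000 -0.1820 -0.0120]
Step 3: x=[3.8210 4.9449 7.9961] v=[-0.8898 0.2310 -0.0274]
Step 4: x=[3.7051 5.0066 7.9923] v=[-1.1595 0.6165 -0.0376]
Step 5: x=[3.5651 5.1019 7.9888] v=[-1.3999 0.9533 -0.0347]
Step 6: x=[3.4048 5.2242 7.9876] v=[-1.6027 1.2233 -0.0121]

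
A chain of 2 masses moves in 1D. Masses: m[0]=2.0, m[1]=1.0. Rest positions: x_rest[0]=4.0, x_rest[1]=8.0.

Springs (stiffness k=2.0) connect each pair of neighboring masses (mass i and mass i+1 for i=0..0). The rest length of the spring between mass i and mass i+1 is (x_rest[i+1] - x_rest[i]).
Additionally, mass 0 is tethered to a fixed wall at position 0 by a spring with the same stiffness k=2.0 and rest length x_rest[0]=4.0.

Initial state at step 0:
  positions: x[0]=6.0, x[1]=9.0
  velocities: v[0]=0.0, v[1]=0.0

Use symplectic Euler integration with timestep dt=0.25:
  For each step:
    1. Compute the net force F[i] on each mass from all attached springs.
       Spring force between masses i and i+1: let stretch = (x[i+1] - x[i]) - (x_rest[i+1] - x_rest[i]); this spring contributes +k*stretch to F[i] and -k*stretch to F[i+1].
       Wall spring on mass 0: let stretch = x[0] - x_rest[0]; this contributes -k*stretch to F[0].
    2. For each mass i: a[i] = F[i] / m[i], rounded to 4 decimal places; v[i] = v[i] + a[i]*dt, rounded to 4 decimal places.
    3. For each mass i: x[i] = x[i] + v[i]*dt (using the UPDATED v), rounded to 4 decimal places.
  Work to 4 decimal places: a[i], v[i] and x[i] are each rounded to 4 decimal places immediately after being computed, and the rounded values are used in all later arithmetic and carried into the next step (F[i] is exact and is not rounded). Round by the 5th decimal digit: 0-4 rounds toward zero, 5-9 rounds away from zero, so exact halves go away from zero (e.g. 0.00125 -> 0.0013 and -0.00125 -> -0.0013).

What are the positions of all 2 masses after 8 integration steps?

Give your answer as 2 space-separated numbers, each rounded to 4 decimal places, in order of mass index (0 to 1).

Answer: 3.4681 8.5291

Derivation:
Step 0: x=[6.0000 9.0000] v=[0.0000 0.0000]
Step 1: x=[5.8125 9.1250] v=[-0.7500 0.5000]
Step 2: x=[5.4688 9.3360] v=[-1.3750 0.8438]
Step 3: x=[5.0250 9.5636] v=[-1.7754 0.9102]
Step 4: x=[4.5508 9.7238] v=[-1.8970 0.6409]
Step 5: x=[4.1154 9.7374] v=[-1.7415 0.0544]
Step 6: x=[3.7742 9.5483] v=[-1.3649 -0.7566]
Step 7: x=[3.5580 9.1374] v=[-0.8649 -1.6437]
Step 8: x=[3.4681 8.5291] v=[-0.3596 -2.4334]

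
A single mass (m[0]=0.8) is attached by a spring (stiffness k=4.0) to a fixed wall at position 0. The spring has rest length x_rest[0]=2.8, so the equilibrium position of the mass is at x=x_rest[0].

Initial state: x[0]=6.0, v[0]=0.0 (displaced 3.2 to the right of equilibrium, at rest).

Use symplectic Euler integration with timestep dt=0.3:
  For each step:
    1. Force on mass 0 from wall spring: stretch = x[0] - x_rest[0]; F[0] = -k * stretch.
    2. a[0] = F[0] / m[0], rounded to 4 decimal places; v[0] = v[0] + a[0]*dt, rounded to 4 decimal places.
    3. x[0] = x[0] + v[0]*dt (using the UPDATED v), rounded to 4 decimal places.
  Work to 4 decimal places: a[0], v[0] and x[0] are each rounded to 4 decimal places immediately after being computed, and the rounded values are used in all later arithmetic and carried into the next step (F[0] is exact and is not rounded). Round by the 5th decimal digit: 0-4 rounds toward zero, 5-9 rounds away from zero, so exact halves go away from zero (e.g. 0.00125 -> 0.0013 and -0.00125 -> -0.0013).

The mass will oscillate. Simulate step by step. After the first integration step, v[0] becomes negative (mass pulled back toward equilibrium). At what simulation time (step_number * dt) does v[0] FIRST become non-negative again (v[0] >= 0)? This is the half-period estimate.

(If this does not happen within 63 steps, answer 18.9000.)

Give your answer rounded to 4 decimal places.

Answer: 1.5000

Derivation:
Step 0: x=[6.0000] v=[0.0000]
Step 1: x=[4.5600] v=[-4.8000]
Step 2: x=[2.3280] v=[-7.4400]
Step 3: x=[0.3084] v=[-6.7320]
Step 4: x=[-0.5900] v=[-2.9946]
Step 5: x=[0.0371] v=[2.0904]
First v>=0 after going negative at step 5, time=1.5000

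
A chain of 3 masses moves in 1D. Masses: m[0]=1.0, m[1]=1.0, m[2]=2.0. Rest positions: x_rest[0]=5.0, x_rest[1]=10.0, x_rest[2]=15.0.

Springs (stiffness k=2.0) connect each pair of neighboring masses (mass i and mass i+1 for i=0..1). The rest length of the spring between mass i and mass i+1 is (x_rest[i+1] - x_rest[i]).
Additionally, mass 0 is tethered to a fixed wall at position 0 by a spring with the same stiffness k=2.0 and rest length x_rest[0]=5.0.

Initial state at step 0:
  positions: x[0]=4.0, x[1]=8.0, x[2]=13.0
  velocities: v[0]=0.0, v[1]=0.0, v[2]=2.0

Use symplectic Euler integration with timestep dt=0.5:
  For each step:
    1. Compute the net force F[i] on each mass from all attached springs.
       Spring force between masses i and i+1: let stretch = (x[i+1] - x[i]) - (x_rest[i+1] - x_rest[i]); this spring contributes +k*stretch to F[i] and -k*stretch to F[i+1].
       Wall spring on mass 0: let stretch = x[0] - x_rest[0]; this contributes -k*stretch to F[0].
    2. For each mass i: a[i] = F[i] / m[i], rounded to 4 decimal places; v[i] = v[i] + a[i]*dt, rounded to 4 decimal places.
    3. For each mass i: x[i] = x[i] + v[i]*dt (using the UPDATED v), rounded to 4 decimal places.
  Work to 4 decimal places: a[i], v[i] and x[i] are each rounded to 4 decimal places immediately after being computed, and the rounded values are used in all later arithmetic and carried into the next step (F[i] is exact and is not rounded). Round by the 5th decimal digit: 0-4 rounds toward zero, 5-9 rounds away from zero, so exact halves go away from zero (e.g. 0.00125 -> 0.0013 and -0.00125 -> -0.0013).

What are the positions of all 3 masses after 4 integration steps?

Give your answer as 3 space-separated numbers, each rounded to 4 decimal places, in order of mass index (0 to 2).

Step 0: x=[4.0000 8.0000 13.0000] v=[0.0000 0.0000 2.0000]
Step 1: x=[4.0000 8.5000 14.0000] v=[0.0000 1.0000 2.0000]
Step 2: x=[4.2500 9.5000 14.8750] v=[0.5000 2.0000 1.7500]
Step 3: x=[5.0000 10.5625 15.6563] v=[1.5000 2.1250 1.5625]
Step 4: x=[6.0313 11.3907 16.4141] v=[2.0625 1.6563 1.5156]

Answer: 6.0313 11.3907 16.4141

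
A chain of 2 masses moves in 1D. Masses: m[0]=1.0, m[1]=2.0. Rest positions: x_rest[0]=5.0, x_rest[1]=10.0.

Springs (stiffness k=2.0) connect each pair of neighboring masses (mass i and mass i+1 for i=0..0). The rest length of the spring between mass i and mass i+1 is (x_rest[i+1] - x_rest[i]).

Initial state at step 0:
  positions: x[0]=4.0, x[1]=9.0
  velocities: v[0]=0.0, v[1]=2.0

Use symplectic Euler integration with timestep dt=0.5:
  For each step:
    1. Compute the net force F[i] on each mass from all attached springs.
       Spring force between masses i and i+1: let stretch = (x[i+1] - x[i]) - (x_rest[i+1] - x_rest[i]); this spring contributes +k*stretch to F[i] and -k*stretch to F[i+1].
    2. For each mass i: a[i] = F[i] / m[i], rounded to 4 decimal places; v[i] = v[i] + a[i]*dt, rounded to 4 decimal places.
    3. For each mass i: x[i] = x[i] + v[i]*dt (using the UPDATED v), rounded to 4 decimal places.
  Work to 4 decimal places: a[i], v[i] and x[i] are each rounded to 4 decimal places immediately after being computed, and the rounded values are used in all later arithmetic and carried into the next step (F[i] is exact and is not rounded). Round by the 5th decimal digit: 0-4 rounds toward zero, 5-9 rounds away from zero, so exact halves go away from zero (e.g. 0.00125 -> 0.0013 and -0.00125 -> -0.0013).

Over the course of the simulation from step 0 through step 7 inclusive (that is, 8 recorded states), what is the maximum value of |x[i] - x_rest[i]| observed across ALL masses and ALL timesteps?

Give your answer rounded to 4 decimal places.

Step 0: x=[4.0000 9.0000] v=[0.0000 2.0000]
Step 1: x=[4.0000 10.0000] v=[0.0000 2.0000]
Step 2: x=[4.5000 10.7500] v=[1.0000 1.5000]
Step 3: x=[5.6250 11.1875] v=[2.2500 0.8750]
Step 4: x=[7.0313 11.4844] v=[2.8125 0.5938]
Step 5: x=[8.1641 11.9181] v=[2.2656 0.8673]
Step 6: x=[8.6739 12.6633] v=[1.0196 1.4903]
Step 7: x=[8.6784 13.6611] v=[0.0090 1.9956]
Max displacement = 3.6784

Answer: 3.6784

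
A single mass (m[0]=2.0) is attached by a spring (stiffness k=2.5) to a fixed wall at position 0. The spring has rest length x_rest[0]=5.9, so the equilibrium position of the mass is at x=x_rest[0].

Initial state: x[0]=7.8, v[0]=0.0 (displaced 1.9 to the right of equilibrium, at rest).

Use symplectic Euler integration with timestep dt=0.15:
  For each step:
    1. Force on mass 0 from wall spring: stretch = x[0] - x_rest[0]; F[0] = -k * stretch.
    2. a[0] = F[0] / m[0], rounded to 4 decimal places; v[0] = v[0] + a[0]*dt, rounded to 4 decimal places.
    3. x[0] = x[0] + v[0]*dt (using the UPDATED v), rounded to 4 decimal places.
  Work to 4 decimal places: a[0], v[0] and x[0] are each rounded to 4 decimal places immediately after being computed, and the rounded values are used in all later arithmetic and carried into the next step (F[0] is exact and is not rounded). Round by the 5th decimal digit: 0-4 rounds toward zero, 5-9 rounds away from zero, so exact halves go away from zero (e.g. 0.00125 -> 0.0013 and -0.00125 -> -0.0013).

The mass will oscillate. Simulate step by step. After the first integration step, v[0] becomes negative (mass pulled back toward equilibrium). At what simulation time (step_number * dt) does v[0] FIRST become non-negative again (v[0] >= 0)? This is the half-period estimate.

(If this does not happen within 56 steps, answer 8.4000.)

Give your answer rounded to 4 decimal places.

Answer: 2.8500

Derivation:
Step 0: x=[7.8000] v=[0.0000]
Step 1: x=[7.7466] v=[-0.3563]
Step 2: x=[7.6412] v=[-0.7025]
Step 3: x=[7.4869] v=[-1.0290]
Step 4: x=[7.2879] v=[-1.3265]
Step 5: x=[7.0499] v=[-1.5867]
Step 6: x=[6.7796] v=[-1.8023]
Step 7: x=[6.4845] v=[-1.9672]
Step 8: x=[6.1730] v=[-2.0768]
Step 9: x=[5.8538] v=[-2.1280]
Step 10: x=[5.5359] v=[-2.1193]
Step 11: x=[5.2283] v=[-2.0510]
Step 12: x=[4.9395] v=[-1.9251]
Step 13: x=[4.6778] v=[-1.7450]
Step 14: x=[4.4504] v=[-1.5158]
Step 15: x=[4.2638] v=[-1.2440]
Step 16: x=[4.1232] v=[-0.9372]
Step 17: x=[4.0326] v=[-0.6041]
Step 18: x=[3.9945] v=[-0.2540]
Step 19: x=[4.0100] v=[0.1033]
First v>=0 after going negative at step 19, time=2.8500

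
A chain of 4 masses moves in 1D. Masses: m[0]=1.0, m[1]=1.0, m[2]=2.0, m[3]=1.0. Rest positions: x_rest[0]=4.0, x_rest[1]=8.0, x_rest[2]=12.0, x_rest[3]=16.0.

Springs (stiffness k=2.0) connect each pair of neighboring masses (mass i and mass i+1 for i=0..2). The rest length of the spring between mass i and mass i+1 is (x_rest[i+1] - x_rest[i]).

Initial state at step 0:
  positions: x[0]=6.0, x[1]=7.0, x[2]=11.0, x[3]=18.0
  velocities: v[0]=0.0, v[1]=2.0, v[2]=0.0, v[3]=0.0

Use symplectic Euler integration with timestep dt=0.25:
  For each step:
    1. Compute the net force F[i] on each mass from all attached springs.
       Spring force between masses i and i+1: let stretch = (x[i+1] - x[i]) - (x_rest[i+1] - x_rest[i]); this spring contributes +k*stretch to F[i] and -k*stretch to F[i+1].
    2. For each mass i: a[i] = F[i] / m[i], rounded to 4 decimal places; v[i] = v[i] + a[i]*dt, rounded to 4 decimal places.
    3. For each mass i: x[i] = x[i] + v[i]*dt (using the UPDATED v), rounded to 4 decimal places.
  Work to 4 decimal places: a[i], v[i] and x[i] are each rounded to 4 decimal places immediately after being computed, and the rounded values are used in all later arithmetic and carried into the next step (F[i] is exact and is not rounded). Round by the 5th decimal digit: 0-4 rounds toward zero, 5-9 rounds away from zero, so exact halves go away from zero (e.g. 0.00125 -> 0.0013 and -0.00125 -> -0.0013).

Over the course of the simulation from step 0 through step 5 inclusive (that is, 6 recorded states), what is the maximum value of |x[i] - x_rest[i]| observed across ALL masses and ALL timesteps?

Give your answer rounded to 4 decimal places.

Answer: 2.2656

Derivation:
Step 0: x=[6.0000 7.0000 11.0000 18.0000] v=[0.0000 2.0000 0.0000 0.0000]
Step 1: x=[5.6250 7.8750 11.1875 17.6250] v=[-1.5000 3.5000 0.7500 -1.5000]
Step 2: x=[5.0313 8.8828 11.5703 16.9453] v=[-2.3750 4.0313 1.5313 -2.7188]
Step 3: x=[4.4190 9.7451 12.1211 16.0937] v=[-2.4493 3.4493 2.2032 -3.4063]
Step 4: x=[3.9724 10.2387 12.7717 15.2456] v=[-1.7863 1.9743 2.6024 -3.3926]
Step 5: x=[3.8091 10.2656 13.4186 14.5882] v=[-0.6532 0.1077 2.5876 -2.6296]
Max displacement = 2.2656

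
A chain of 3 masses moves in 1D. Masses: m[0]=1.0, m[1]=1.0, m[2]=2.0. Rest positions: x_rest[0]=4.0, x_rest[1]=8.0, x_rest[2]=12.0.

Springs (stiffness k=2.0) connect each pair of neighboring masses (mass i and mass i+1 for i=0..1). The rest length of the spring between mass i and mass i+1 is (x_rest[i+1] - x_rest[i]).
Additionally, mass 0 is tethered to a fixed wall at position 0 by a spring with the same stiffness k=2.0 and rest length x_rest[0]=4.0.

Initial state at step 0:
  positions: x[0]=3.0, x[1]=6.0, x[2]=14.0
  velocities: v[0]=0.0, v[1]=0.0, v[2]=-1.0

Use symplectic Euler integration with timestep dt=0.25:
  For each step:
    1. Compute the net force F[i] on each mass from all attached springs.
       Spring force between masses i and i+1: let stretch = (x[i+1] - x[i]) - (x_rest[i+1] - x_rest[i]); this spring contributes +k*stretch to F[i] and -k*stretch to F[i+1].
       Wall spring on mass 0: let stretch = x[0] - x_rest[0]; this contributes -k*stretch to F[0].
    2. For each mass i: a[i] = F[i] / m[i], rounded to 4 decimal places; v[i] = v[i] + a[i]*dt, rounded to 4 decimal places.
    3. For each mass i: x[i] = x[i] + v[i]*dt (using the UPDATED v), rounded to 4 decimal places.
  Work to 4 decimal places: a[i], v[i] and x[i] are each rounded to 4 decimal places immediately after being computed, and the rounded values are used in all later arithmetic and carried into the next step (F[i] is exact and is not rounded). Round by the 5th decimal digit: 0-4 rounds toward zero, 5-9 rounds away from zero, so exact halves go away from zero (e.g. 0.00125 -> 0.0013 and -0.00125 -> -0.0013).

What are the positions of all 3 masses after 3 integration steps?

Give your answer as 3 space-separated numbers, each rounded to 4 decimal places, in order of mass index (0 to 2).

Step 0: x=[3.0000 6.0000 14.0000] v=[0.0000 0.0000 -1.0000]
Step 1: x=[3.0000 6.6250 13.5000] v=[0.0000 2.5000 -2.0000]
Step 2: x=[3.0781 7.6563 12.8203] v=[0.3125 4.1250 -2.7188]
Step 3: x=[3.3438 8.7608 12.0679] v=[1.0626 4.4179 -3.0098]

Answer: 3.3438 8.7608 12.0679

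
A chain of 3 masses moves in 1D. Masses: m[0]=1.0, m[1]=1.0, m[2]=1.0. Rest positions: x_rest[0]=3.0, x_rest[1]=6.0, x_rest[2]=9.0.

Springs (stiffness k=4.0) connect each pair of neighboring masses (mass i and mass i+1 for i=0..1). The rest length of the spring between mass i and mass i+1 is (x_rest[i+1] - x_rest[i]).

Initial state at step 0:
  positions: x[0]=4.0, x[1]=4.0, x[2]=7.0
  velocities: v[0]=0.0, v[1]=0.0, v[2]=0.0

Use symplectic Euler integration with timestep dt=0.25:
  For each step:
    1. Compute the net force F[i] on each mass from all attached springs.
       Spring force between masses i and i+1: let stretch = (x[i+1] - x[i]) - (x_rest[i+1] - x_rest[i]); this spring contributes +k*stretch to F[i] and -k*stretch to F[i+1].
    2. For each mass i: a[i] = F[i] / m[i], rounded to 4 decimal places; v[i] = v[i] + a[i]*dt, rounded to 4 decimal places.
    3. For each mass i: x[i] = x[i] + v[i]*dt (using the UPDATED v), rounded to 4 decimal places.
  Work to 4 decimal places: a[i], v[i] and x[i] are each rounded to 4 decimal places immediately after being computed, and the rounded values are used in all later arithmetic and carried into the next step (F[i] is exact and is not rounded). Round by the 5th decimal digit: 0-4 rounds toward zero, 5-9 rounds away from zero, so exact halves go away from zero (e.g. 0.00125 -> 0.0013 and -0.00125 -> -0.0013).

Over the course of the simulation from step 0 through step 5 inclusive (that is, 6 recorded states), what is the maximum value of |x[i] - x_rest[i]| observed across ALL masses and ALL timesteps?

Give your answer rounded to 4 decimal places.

Step 0: x=[4.0000 4.0000 7.0000] v=[0.0000 0.0000 0.0000]
Step 1: x=[3.2500 4.7500 7.0000] v=[-3.0000 3.0000 0.0000]
Step 2: x=[2.1250 5.6875 7.1875] v=[-4.5000 3.7500 0.7500]
Step 3: x=[1.1406 6.1094 7.7500] v=[-3.9375 1.6875 2.2500]
Step 4: x=[0.6484 5.6992 8.6524] v=[-1.9687 -1.6407 3.6094]
Step 5: x=[0.6689 4.7646 9.5665] v=[0.0821 -3.7383 3.6562]
Max displacement = 2.3516

Answer: 2.3516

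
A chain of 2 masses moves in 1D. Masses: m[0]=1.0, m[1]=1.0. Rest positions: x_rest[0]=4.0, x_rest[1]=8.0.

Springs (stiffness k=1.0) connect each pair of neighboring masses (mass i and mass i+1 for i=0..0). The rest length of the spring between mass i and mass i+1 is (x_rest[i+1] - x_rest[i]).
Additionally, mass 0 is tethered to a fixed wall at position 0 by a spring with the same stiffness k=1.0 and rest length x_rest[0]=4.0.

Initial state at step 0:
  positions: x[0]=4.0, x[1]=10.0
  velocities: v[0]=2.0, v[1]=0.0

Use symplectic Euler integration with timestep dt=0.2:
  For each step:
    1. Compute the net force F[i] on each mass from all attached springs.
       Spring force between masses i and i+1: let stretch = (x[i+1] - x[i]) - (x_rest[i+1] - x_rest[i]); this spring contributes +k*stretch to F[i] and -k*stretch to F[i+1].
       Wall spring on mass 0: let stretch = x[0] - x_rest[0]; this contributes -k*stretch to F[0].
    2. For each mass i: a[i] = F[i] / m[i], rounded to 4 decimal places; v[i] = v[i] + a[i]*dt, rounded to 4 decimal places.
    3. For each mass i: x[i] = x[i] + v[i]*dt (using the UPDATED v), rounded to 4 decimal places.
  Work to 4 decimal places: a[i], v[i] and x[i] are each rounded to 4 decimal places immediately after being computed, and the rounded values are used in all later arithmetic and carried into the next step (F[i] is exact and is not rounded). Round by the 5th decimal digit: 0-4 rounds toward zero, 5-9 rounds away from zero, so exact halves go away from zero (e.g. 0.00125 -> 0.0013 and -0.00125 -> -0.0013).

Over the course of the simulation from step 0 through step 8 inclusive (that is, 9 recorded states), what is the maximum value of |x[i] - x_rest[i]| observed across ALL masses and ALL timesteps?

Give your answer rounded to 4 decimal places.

Step 0: x=[4.0000 10.0000] v=[2.0000 0.0000]
Step 1: x=[4.4800 9.9200] v=[2.4000 -0.4000]
Step 2: x=[4.9984 9.7824] v=[2.5920 -0.6880]
Step 3: x=[5.5082 9.6134] v=[2.5491 -0.8448]
Step 4: x=[5.9619 9.4402] v=[2.2685 -0.8658]
Step 5: x=[6.3163 9.2879] v=[1.7718 -0.7615]
Step 6: x=[6.5369 9.1767] v=[1.1029 -0.5558]
Step 7: x=[6.6016 9.1199] v=[0.3235 -0.2838]
Step 8: x=[6.5030 9.1224] v=[-0.4932 0.0125]
Max displacement = 2.6016

Answer: 2.6016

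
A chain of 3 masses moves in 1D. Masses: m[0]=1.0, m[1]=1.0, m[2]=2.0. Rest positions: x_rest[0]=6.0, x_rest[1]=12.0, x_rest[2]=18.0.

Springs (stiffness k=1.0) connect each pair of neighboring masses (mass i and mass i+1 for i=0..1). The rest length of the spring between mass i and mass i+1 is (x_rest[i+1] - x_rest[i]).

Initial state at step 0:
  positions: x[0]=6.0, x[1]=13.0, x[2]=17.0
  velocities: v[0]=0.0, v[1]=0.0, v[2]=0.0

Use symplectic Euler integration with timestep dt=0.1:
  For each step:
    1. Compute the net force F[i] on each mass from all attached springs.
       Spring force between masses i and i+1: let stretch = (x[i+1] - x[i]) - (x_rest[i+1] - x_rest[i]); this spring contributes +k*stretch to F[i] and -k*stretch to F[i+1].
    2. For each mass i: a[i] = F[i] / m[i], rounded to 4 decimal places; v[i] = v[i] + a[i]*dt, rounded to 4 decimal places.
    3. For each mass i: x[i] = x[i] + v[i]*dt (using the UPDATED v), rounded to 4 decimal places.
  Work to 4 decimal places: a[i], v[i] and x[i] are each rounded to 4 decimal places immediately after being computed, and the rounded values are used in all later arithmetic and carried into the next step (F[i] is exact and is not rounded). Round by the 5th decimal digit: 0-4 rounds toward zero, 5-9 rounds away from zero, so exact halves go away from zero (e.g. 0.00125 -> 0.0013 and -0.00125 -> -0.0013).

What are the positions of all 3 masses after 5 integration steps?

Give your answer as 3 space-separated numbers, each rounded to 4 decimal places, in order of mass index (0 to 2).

Answer: 6.1364 12.5774 17.1431

Derivation:
Step 0: x=[6.0000 13.0000 17.0000] v=[0.0000 0.0000 0.0000]
Step 1: x=[6.0100 12.9700 17.0100] v=[0.1000 -0.3000 0.1000]
Step 2: x=[6.0296 12.9108 17.0298] v=[0.1960 -0.5920 0.1980]
Step 3: x=[6.0580 12.8240 17.0590] v=[0.2841 -0.8682 0.2921]
Step 4: x=[6.0941 12.7119 17.0970] v=[0.3607 -1.1213 0.3804]
Step 5: x=[6.1364 12.5774 17.1431] v=[0.4225 -1.3446 0.4612]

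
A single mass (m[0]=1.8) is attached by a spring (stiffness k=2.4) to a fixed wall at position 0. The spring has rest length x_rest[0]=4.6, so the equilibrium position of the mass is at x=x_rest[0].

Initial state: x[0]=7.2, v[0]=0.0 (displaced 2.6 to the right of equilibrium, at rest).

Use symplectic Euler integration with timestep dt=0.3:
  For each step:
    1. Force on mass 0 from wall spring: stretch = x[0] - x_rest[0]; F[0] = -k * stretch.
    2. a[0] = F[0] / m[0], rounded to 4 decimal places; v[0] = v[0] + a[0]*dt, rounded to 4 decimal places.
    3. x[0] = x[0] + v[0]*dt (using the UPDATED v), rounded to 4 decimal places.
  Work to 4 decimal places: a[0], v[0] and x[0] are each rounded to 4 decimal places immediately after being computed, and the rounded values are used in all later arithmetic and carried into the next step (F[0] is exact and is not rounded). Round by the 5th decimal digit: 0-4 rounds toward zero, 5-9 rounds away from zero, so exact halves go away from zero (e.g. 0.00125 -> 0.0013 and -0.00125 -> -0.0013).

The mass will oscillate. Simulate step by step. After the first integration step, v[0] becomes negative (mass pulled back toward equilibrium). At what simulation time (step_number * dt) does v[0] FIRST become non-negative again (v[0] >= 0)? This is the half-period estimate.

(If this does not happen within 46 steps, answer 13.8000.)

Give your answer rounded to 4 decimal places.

Step 0: x=[7.2000] v=[0.0000]
Step 1: x=[6.8880] v=[-1.0400]
Step 2: x=[6.3014] v=[-1.9552]
Step 3: x=[5.5107] v=[-2.6358]
Step 4: x=[4.6107] v=[-3.0001]
Step 5: x=[3.7094] v=[-3.0044]
Step 6: x=[2.9149] v=[-2.6482]
Step 7: x=[2.3226] v=[-1.9742]
Step 8: x=[2.0036] v=[-1.0633]
Step 9: x=[1.9962] v=[-0.0247]
Step 10: x=[2.3012] v=[1.0168]
First v>=0 after going negative at step 10, time=3.0000

Answer: 3.0000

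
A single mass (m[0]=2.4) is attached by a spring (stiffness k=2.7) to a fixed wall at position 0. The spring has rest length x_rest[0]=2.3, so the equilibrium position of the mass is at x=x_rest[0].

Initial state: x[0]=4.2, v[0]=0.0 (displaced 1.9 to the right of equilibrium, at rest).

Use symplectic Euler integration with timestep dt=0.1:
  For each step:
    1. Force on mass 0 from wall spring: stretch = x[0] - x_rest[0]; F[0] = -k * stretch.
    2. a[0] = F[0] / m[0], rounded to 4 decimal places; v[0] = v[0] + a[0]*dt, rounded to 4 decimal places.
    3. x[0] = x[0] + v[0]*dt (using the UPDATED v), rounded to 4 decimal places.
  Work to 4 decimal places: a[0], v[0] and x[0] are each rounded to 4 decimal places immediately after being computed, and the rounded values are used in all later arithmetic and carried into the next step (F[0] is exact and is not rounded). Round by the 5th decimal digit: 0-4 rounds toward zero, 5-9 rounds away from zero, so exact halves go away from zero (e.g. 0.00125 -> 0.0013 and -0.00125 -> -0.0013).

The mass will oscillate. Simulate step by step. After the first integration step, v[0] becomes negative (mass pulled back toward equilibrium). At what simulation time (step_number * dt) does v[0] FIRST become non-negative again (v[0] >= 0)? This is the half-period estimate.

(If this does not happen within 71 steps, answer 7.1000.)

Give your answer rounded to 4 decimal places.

Answer: 3.0000

Derivation:
Step 0: x=[4.2000] v=[0.0000]
Step 1: x=[4.1786] v=[-0.2138]
Step 2: x=[4.1361] v=[-0.4251]
Step 3: x=[4.0729] v=[-0.6317]
Step 4: x=[3.9898] v=[-0.8312]
Step 5: x=[3.8877] v=[-1.0213]
Step 6: x=[3.7677] v=[-1.1999]
Step 7: x=[3.6312] v=[-1.3650]
Step 8: x=[3.4797] v=[-1.5148]
Step 9: x=[3.3150] v=[-1.6475]
Step 10: x=[3.1388] v=[-1.7617]
Step 11: x=[2.9532] v=[-1.8561]
Step 12: x=[2.7602] v=[-1.9296]
Step 13: x=[2.5621] v=[-1.9814]
Step 14: x=[2.3610] v=[-2.0109]
Step 15: x=[2.1592] v=[-2.0178]
Step 16: x=[1.9590] v=[-2.0020]
Step 17: x=[1.7626] v=[-1.9636]
Step 18: x=[1.5723] v=[-1.9031]
Step 19: x=[1.3902] v=[-1.8212]
Step 20: x=[1.2183] v=[-1.7189]
Step 21: x=[1.0586] v=[-1.5972]
Step 22: x=[0.9129] v=[-1.4575]
Step 23: x=[0.7828] v=[-1.3015]
Step 24: x=[0.6697] v=[-1.1308]
Step 25: x=[0.5750] v=[-0.9474]
Step 26: x=[0.4997] v=[-0.7533]
Step 27: x=[0.4446] v=[-0.5508]
Step 28: x=[0.4104] v=[-0.3421]
Step 29: x=[0.3975] v=[-0.1295]
Step 30: x=[0.4060] v=[0.0845]
First v>=0 after going negative at step 30, time=3.0000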